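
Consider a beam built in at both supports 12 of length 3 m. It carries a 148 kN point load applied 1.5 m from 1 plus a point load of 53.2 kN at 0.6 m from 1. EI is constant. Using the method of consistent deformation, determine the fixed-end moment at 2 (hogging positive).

Take the two fixed-end moments M_1, M_2 as redundants; the released structure is the simple span 12.
Simple-span end rotations at 1 and 2 under the given loads:
  at 1: point load 148 at a = 1.5: Pab(L + b)/(6LEI) = 83.25/EI
  at 2: point load 148 at a = 1.5: Pab(L + a)/(6LEI) = 83.25/EI
  at 1: point load 53.2 at a = 0.6: Pab(L + b)/(6LEI) = 22.98/EI
  at 2: point load 53.2 at a = 0.6: Pab(L + a)/(6LEI) = 15.32/EI
  θ_10 = 106.2/EI,  θ_20 = 98.57/EI
Flexibility coefficients: a unit moment at one end gives L/(3EI) there and L/(6EI) at the far end, so f₁₁ = f₂₂ = 1/EI and f₁₂ = f₂₁ = 0.5/EI.
Compatibility — zero rotation at each built-in end:
  1 M_1 + 0.5 M_2 = 106.2
  0.5 M_1 + 1 M_2 = 98.57
Solving the pair gives M_1 = 75.93 kN·m and M_2 = 60.61 kN·m (hogging).

M_2 = 60.61 kN·m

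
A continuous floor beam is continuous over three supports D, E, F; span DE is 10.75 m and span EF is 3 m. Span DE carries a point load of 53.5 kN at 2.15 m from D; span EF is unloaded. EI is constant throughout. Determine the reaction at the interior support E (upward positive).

R_E = 29.1 kN

Take M_E as the redundant. Released structure: two simple spans DE and EF with a hinge at E.
Rotations at E on the released spans (each span's end-slope, ×1/EI):
  span DE: point load 53.5 at a = 2.15: Pab(L + a)/(6LEI) = 197.8/EI
  relative rotation θ_0 = (197.8 + 0)/EI = 197.8/EI
A unit hogging moment at E produces rotation L₁/(3EI) + L₂/(3EI) = 4.583/EI.
Compatibility: M_E·(L₁+L₂)/(3EI) = θ_0, giving M_E = 43.17 kN·m (hogging).
Span DE, ΣM about D with M_E applied at E: R_E^{DE}·10.75 = 115 + 43.17, so R_E^{DE} = 14.72 kN and R_D = 53.5 − 14.72 = 38.78 kN.
Span EF, ΣM about F: R_E^{EF}·3 = 0 + 43.17, so R_E^{EF} = 14.39 kN and R_F = 0 − 14.39 = -14.39 kN.
R_E = 14.72 + 14.39 = 29.1 kN.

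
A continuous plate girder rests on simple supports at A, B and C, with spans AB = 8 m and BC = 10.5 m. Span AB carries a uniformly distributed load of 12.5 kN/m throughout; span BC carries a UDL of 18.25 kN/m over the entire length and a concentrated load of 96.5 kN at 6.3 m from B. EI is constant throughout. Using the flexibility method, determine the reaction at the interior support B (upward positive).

Take M_B as the redundant. Released structure: two simple spans AB and BC with a hinge at B.
Discontinuity in slope at B on the released structure — sum the simple-span end rotations:
  span AB: UDL 12.5: wL³/(24EI) = 266.7/EI
  span BC: UDL 18.25: wL³/(24EI) = 880.3/EI
  span BC: point load 96.5 at a = 6.3: Pab(L + b)/(6LEI) = 595.8/EI
  relative rotation θ_0 = (266.7 + 1476)/EI = 1743/EI
A unit hogging moment at B produces rotation L₁/(3EI) + L₂/(3EI) = 6.167/EI.
Compatibility: M_B·(L₁+L₂)/(3EI) = θ_0, giving M_B = 282.6 kN·m (hogging).
Span AB, ΣM about A with M_B applied at B: R_B^{AB}·8 = 400 + 282.6, so R_B^{AB} = 85.33 kN and R_A = 100 − 85.33 = 14.67 kN.
Span BC, ΣM about C: R_B^{BC}·10.5 = 1411 + 282.6, so R_B^{BC} = 161.3 kN and R_C = 288.1 − 161.3 = 126.8 kN.
R_B = 85.33 + 161.3 = 246.7 kN.

R_B = 246.7 kN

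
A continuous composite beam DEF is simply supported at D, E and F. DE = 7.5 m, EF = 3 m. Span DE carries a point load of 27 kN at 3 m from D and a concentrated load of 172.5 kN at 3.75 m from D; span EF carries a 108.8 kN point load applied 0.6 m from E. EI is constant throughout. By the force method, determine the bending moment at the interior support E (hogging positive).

M_E = 211 kN·m

Take M_E as the redundant. Released structure: two simple spans DE and EF with a hinge at E.
Discontinuity in slope at E on the released structure — sum the simple-span end rotations:
  span DE: point load 27 at a = 3: Pab(L + a)/(6LEI) = 85.05/EI
  span DE: point load 172.5 at a = 3.75: Pab(L + a)/(6LEI) = 606.4/EI
  span EF: point load 108.8 at a = 0.6: Pab(L + b)/(6LEI) = 47/EI
  relative rotation θ_0 = (691.5 + 47)/EI = 738.5/EI
A unit hogging moment at E produces rotation L₁/(3EI) + L₂/(3EI) = 3.5/EI.
Compatibility: M_E·(L₁+L₂)/(3EI) = θ_0, giving M_E = 211 kN·m (hogging).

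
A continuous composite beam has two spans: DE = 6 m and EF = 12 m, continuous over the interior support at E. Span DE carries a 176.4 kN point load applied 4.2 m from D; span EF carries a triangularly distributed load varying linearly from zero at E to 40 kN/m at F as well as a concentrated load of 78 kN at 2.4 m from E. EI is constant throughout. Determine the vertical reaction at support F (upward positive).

Release continuity at E by inserting a hinge; the redundant is the internal moment M_E. The primary structure is two simply-supported spans DE and EF.
Rotations at E on the released spans (each span's end-slope, ×1/EI):
  span DE: point load 176.4 at a = 4.2: Pab(L + a)/(6LEI) = 377.8/EI
  span EF: triangular load, peak 40: 7w₀L³/(360EI) = 1344/EI
  span EF: point load 78 at a = 2.4: Pab(L + b)/(6LEI) = 539.1/EI
  relative rotation θ_0 = (377.8 + 1883)/EI = 2261/EI
A unit hogging moment at E produces rotation L₁/(3EI) + L₂/(3EI) = 6/EI.
Compatibility: M_E·(L₁+L₂)/(3EI) = θ_0, giving M_E = 376.8 kN·m (hogging).
Span EF, ΣM about F: R_E^{EF}·12 = 1709 + 376.8, so R_E^{EF} = 173.8 kN and R_F = 318 − 173.8 = 144.2 kN.

R_F = 144.2 kN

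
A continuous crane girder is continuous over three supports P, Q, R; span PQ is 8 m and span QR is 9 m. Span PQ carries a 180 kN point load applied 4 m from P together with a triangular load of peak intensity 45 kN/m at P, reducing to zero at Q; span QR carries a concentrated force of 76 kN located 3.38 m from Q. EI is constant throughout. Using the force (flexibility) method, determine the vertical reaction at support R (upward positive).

Take M_Q as the redundant. Released structure: two simple spans PQ and QR with a hinge at Q.
Rotations at Q on the released spans (each span's end-slope, ×1/EI):
  span PQ: point load 180 at a = 4: Pab(L + a)/(6LEI) = 720/EI
  span PQ: triangular load, peak 45: 7w₀L³/(360EI) = 448/EI
  span QR: point load 76 at a = 3.38: Pab(L + b)/(6LEI) = 390.9/EI
  relative rotation θ_0 = (1168 + 390.9)/EI = 1559/EI
A unit hogging moment at Q produces rotation L₁/(3EI) + L₂/(3EI) = 5.667/EI.
Compatibility: M_Q·(L₁+L₂)/(3EI) = θ_0, giving M_Q = 275.1 kN·m (hogging).
Span QR, ΣM about R: R_Q^{QR}·9 = 427.1 + 275.1, so R_Q^{QR} = 78.02 kN and R_R = 76 − 78.02 = -2.024 kN.

R_R = -2.024 kN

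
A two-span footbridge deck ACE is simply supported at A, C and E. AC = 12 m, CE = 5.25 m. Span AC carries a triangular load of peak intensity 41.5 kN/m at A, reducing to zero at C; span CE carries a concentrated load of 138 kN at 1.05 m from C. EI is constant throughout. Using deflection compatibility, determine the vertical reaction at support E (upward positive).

R_E = -24.64 kN

Insert a hinge at C; M_C is the redundant, and each span becomes simply supported.
Discontinuity in slope at C on the released structure — sum the simple-span end rotations:
  span AC: triangular load, peak 41.5: 7w₀L³/(360EI) = 1394/EI
  span CE: point load 138 at a = 1.05: Pab(L + b)/(6LEI) = 182.6/EI
  relative rotation θ_0 = (1394 + 182.6)/EI = 1577/EI
A unit hogging moment at C produces rotation L₁/(3EI) + L₂/(3EI) = 5.75/EI.
Compatibility: M_C·(L₁+L₂)/(3EI) = θ_0, giving M_C = 274.3 kN·m (hogging).
Span CE, ΣM about E: R_C^{CE}·5.25 = 579.6 + 274.3, so R_C^{CE} = 162.6 kN and R_E = 138 − 162.6 = -24.64 kN.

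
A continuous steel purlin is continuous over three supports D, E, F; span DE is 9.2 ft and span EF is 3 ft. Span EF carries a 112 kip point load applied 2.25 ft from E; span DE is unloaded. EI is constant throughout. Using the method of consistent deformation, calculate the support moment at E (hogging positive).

Insert a hinge at E; M_E is the redundant, and each span becomes simply supported.
End slopes at the hinge E, treating each span as simply supported:
  span EF: point load 112 at a = 2.25: Pab(L + b)/(6LEI) = 39.38/EI
  relative rotation θ_0 = (0 + 39.38)/EI = 39.38/EI
A unit hogging moment at E produces rotation L₁/(3EI) + L₂/(3EI) = 4.067/EI.
Slope continuity at E: θ_0 = M_E·4.067/EI, so M_E = 39.38/4.067 = 9.682 kip·ft (hogging).

M_E = 9.682 kip·ft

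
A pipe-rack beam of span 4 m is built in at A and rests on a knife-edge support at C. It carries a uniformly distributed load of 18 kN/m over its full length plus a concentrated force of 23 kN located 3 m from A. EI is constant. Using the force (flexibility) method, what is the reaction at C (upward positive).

R_C = 41.55 kN

Release the roller at C. Primary structure: cantilever fixed at A.
Downward deflection at the released point C due to the loads:
  UDL 18: wL⁴/(8EI) = 576/EI
  point load 23 at a = 3: Pa²(3L − a)/(6EI) = 310.5/EI
  δ_0 = 886.5/EI
Tip deflection under a unit load at C: L³/(3EI) = 21.33/EI.
The prop prevents deflection at C: R_C = δ_0/δ_{CC} = 886.5/21.33 = 41.55 kN.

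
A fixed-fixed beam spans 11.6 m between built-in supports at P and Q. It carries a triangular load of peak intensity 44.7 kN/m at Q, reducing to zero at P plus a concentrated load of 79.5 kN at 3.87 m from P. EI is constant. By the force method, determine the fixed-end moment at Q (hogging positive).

Release both end moments; the primary structure is a simply-supported span PQ with redundants M_P and M_Q.
End rotations of the released simple span under the applied load (×1/EI):
  at P: triangular load, peak 44.7: 7w₀L³/(360EI) = 1357/EI
  at Q: triangular load, peak 44.7: w₀L³/(45EI) = 1550/EI
  at P: point load 79.5 at a = 3.87: Pab(L + b)/(6LEI) = 660.5/EI
  at Q: point load 79.5 at a = 3.87: Pab(L + a)/(6LEI) = 528.6/EI
  θ_P0 = 2017/EI,  θ_Q0 = 2079/EI
Flexibility coefficients: a unit moment at one end gives L/(3EI) there and L/(6EI) at the far end, so f₁₁ = f₂₂ = 3.867/EI and f₁₂ = f₂₁ = 1.933/EI.
Compatibility — zero rotation at each built-in end:
  3.867 M_P + 1.933 M_Q = 2017
  1.933 M_P + 3.867 M_Q = 2079
Solving the pair gives M_P = 337.1 kN·m and M_Q = 369.1 kN·m (hogging).

M_Q = 369.1 kN·m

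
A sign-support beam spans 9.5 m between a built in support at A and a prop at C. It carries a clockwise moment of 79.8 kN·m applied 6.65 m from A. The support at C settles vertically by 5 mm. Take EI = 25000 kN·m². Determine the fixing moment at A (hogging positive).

Take the reaction at C as the redundant and release it; the primary structure is a cantilever fixed at A.
Primary-structure tip deflection at C by superposition:
  clockwise couple 79.8 at a = 6.65: M₀a(2L − a)/(2EI) = 3277/EI
Tip deflection under a unit load at C: L³/(3EI) = 285.8/EI.
With EI = 25000 kN·m²: δ_0 = 0.13108 m and δ_{CC} = 0.011432 m/kN.
Compatibility — the beam at C must follow the support down by 0.005 m: δ_0 − R_C·δ_{CC} = 0.005, so R_C = (0.13108 − 0.005)/0.011432 = 11.03 kN.
Moment equilibrium about A: M_A = Σ(load moments about A) − R_C·L = 79.8 − 11.03×9.5 = -24.97 kN·m.

M_A = -24.97 kN·m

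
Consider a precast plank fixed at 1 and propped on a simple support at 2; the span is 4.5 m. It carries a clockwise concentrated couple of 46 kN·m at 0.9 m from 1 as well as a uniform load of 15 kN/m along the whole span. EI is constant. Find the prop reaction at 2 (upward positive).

Choose R_2 as the redundant. The primary structure is the cantilever fixed at 1.
Deflection at 2 on the released cantilever, summing each load's contribution:
  clockwise couple 46 at a = 0.9: M₀a(2L − a)/(2EI) = 167.7/EI
  UDL 15: wL⁴/(8EI) = 768.9/EI
  δ_0 = 936.5/EI
Tip deflection under a unit load at 2: L³/(3EI) = 30.38/EI.
Compatibility at 2: δ_0 − R_2·δ_{22} = 0, so R_2 = 936.5/30.38 = 30.83 kN.

R_2 = 30.83 kN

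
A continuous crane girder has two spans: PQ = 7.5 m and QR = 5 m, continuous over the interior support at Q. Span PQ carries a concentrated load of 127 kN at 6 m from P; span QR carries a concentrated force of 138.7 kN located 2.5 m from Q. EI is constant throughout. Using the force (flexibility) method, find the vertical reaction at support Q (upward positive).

R_Q = 215.7 kN

Insert a hinge at Q; M_Q is the redundant, and each span becomes simply supported.
Rotations at Q on the released spans (each span's end-slope, ×1/EI):
  span PQ: point load 127 at a = 6: Pab(L + a)/(6LEI) = 342.9/EI
  span QR: point load 138.7 at a = 2.5: Pab(L + b)/(6LEI) = 216.7/EI
  relative rotation θ_0 = (342.9 + 216.7)/EI = 559.6/EI
A unit hogging moment at Q produces rotation L₁/(3EI) + L₂/(3EI) = 4.167/EI.
Compatibility: M_Q·(L₁+L₂)/(3EI) = θ_0, giving M_Q = 134.3 kN·m (hogging).
Span PQ, ΣM about P with M_Q applied at Q: R_Q^{PQ}·7.5 = 762 + 134.3, so R_Q^{PQ} = 119.5 kN and R_P = 127 − 119.5 = 7.492 kN.
Span QR, ΣM about R: R_Q^{QR}·5 = 346.8 + 134.3, so R_Q^{QR} = 96.21 kN and R_R = 138.7 − 96.21 = 42.49 kN.
R_Q = 119.5 + 96.21 = 215.7 kN.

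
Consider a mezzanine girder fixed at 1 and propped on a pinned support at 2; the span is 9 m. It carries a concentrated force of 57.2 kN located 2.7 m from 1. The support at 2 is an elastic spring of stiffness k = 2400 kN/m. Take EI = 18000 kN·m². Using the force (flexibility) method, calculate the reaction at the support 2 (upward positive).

Release the roller at 2. Primary structure: cantilever fixed at 1.
Downward deflection at the released point 2 due to the loads:
  point load 57.2 at a = 2.7: Pa²(3L − a)/(6EI) = 1689/EI
Tip deflection under a unit load at 2: L³/(3EI) = 243/EI.
With EI = 18000 kN·m²: δ_0 = 0.093822 m and δ_{22} = 0.0135 m/kN.
Compatibility — the spring shortens by R_2/k under the reaction it provides: δ_0 − R_2·δ_{22} = R_2/k. With 1/k = 0.000417 m/kN, R_2 = δ_0 / (δ_{22} + 1/k) = 0.093822 / (0.0135 + 0.000417) = 6.742 kN.

R_2 = 6.742 kN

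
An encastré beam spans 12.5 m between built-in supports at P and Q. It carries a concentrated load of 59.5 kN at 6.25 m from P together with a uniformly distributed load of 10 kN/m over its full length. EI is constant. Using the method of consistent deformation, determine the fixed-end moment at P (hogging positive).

M_P = 223.2 kN·m

Take the two fixed-end moments M_P, M_Q as redundants; the released structure is the simple span PQ.
Simple-span end rotations at P and Q under the given loads:
  at P: point load 59.5 at a = 6.25: Pab(L + b)/(6LEI) = 581.1/EI
  at Q: point load 59.5 at a = 6.25: Pab(L + a)/(6LEI) = 581.1/EI
  at P: UDL 10: wL³/(24EI) = 813.8/EI
  at Q: UDL 10: wL³/(24EI) = 813.8/EI
  θ_P0 = 1395/EI,  θ_Q0 = 1395/EI
Flexibility coefficients: a unit moment at one end gives L/(3EI) there and L/(6EI) at the far end, so f₁₁ = f₂₂ = 4.167/EI and f₁₂ = f₂₁ = 2.083/EI.
Compatibility — zero rotation at each built-in end:
  4.167 M_P + 2.083 M_Q = 1395
  2.083 M_P + 4.167 M_Q = 1395
Solving the pair gives M_P = 223.2 kN·m and M_Q = 223.2 kN·m (hogging).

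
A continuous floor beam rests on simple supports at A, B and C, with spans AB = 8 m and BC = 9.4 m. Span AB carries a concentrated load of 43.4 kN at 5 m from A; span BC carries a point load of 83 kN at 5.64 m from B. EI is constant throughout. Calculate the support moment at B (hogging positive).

M_B = 101.2 kN·m

Take M_B as the redundant. Released structure: two simple spans AB and BC with a hinge at B.
Discontinuity in slope at B on the released structure — sum the simple-span end rotations:
  span AB: point load 43.4 at a = 5: Pab(L + a)/(6LEI) = 176.3/EI
  span BC: point load 83 at a = 5.64: Pab(L + b)/(6LEI) = 410.7/EI
  relative rotation θ_0 = (176.3 + 410.7)/EI = 587/EI
A unit hogging moment at B produces rotation L₁/(3EI) + L₂/(3EI) = 5.8/EI.
Slope continuity at B: θ_0 = M_B·5.8/EI, so M_B = 587/5.8 = 101.2 kN·m (hogging).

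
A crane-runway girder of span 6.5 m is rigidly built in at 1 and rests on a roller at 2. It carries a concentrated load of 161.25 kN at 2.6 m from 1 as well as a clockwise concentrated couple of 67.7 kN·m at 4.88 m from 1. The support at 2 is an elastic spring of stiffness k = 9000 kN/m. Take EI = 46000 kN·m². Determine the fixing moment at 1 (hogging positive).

Remove the prop at 2; the released (primary) structure is a cantilever built in at 1.
Primary-structure tip deflection at 2 by superposition:
  point load 161.25 at a = 2.6: Pa²(3L − a)/(6EI) = 3070/EI
  clockwise couple 67.7 at a = 4.88: M₀a(2L − a)/(2EI) = 1341/EI
  δ_0 = 4412/EI
Flexibility coefficient — unit upward force at 2: δ_{22} = L³/(3EI) = 91.54/EI.
With EI = 46000 kN·m²: δ_0 = 0.095905 m and δ_{22} = 0.00199 m/kN.
Compatibility — the spring shortens by R_2/k under the reaction it provides: δ_0 − R_2·δ_{22} = R_2/k. With 1/k = 0.000111 m/kN, R_2 = δ_0 / (δ_{22} + 1/k) = 0.095905 / (0.00199 + 0.000111) = 45.64 kN.
Moment equilibrium about 1: M_1 = Σ(load moments about 1) − R_2·L = 486.9 − 45.64×6.5 = 190.3 kN·m.

M_1 = 190.3 kN·m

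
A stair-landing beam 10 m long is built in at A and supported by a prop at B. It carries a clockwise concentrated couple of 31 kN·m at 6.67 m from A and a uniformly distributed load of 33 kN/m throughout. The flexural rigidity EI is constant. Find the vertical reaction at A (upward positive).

R_A = 202.1 kN

Take the reaction at B as the redundant and release it; the primary structure is a cantilever fixed at A.
Free-end deflection of the primary structure under the applied loading (downward +):
  clockwise couple 31 at a = 6.67: M₀a(2L − a)/(2EI) = 1378/EI
  UDL 33: wL⁴/(8EI) = 41250/EI
  δ_0 = 42628/EI
Flexibility coefficient — unit upward force at B: δ_{BB} = L³/(3EI) = 333.3/EI.
The prop prevents deflection at B: R_B = δ_0/δ_{BB} = 42628/333.3 = 127.9 kN.
Vertical equilibrium: R_A = ΣP − R_B = 330 − 127.9 = 202.1 kN.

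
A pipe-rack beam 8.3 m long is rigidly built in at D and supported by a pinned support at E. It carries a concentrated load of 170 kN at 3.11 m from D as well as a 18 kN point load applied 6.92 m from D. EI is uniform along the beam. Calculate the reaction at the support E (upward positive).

Choose R_E as the redundant. The primary structure is the cantilever fixed at D.
Free-end deflection of the primary structure under the applied loading (downward +):
  point load 170 at a = 3.11: Pa²(3L − a)/(6EI) = 5971/EI
  point load 18 at a = 6.92: Pa²(3L − a)/(6EI) = 2583/EI
  δ_0 = 8554/EI
Flexibility coefficient — unit upward force at E: δ_{EE} = L³/(3EI) = 190.6/EI.
The prop prevents deflection at E: R_E = δ_0/δ_{EE} = 8554/190.6 = 44.88 kN.

R_E = 44.88 kN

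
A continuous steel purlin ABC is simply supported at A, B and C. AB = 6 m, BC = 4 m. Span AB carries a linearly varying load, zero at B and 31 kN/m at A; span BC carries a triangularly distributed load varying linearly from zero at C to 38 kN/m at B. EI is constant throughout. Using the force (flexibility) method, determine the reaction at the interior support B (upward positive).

R_B = 104.7 kN

Insert a hinge at B; M_B is the redundant, and each span becomes simply supported.
Rotations at B on the released spans (each span's end-slope, ×1/EI):
  span AB: triangular load, peak 31: 7w₀L³/(360EI) = 130.2/EI
  span BC: triangular load, peak 38: w₀L³/(45EI) = 54.04/EI
  relative rotation θ_0 = (130.2 + 54.04)/EI = 184.2/EI
A unit hogging moment at B produces rotation L₁/(3EI) + L₂/(3EI) = 3.333/EI.
Slope continuity at B: θ_0 = M_B·3.333/EI, so M_B = 184.2/3.333 = 55.27 kN·m (hogging).
Span AB, ΣM about A with M_B applied at B: R_B^{AB}·6 = 186 + 55.27, so R_B^{AB} = 40.21 kN and R_A = 93 − 40.21 = 52.79 kN.
Span BC, ΣM about C: R_B^{BC}·4 = 202.7 + 55.27, so R_B^{BC} = 64.48 kN and R_C = 76 − 64.48 = 11.52 kN.
R_B = 40.21 + 64.48 = 104.7 kN.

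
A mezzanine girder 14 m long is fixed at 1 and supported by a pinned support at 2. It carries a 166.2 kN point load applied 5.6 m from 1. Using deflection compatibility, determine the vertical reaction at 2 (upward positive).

R_2 = 34.57 kN

Choose R_2 as the redundant. The primary structure is the cantilever fixed at 1.
Downward deflection at the released point 2 due to the loads:
  point load 166.2 at a = 5.6: Pa²(3L − a)/(6EI) = 31620/EI
Tip deflection under a unit load at 2: L³/(3EI) = 914.7/EI.
The prop prevents deflection at 2: R_2 = δ_0/δ_{22} = 31620/914.7 = 34.57 kN.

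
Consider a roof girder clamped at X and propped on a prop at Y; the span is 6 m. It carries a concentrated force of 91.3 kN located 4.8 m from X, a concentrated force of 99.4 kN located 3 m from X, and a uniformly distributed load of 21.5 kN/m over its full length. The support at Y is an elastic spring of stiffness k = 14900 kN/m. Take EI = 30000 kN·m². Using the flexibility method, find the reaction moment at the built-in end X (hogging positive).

Choose R_Y as the redundant. The primary structure is the cantilever fixed at X.
Free-end deflection of the primary structure under the applied loading (downward +):
  point load 91.3 at a = 4.8: Pa²(3L − a)/(6EI) = 4628/EI
  point load 99.4 at a = 3: Pa²(3L − a)/(6EI) = 2236/EI
  UDL 21.5: wL⁴/(8EI) = 3483/EI
  δ_0 = 10347/EI
Tip deflection under a unit load at Y: L³/(3EI) = 72/EI.
With EI = 30000 kN·m²: δ_0 = 0.34491 m and δ_{YY} = 0.0024 m/kN.
Compatibility — the spring shortens by R_Y/k under the reaction it provides: δ_0 − R_Y·δ_{YY} = R_Y/k. With 1/k = 0.000067 m/kN, R_Y = δ_0 / (δ_{YY} + 1/k) = 0.34491 / (0.0024 + 0.000067) = 139.8 kN.
Moment equilibrium about X: M_X = Σ(load moments about X) − R_Y·L = 1123 − 139.8×6 = 284.6 kN·m.

M_X = 284.6 kN·m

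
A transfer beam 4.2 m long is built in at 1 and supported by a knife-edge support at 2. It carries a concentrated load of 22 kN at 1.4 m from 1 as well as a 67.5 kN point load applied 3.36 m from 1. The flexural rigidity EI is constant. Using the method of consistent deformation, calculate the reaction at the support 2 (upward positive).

R_2 = 50.78 kN

Remove the prop at 2; the released (primary) structure is a cantilever built in at 1.
Primary-structure tip deflection at 2 by superposition:
  point load 22 at a = 1.4: Pa²(3L − a)/(6EI) = 80.49/EI
  point load 67.5 at a = 3.36: Pa²(3L − a)/(6EI) = 1174/EI
  δ_0 = 1254/EI
Tip deflection under a unit load at 2: L³/(3EI) = 24.7/EI.
The prop prevents deflection at 2: R_2 = δ_0/δ_{22} = 1254/24.7 = 50.78 kN.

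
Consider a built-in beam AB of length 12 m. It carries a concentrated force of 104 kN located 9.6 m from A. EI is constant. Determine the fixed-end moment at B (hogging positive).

Release both end moments; the primary structure is a simply-supported span AB with redundants M_A and M_B.
Simple-span end rotations at A and B under the given loads:
  at A: point load 104 at a = 9.6: Pab(L + b)/(6LEI) = 479.2/EI
  at B: point load 104 at a = 9.6: Pab(L + a)/(6LEI) = 718.8/EI
  θ_A0 = 479.2/EI,  θ_B0 = 718.8/EI
Flexibility coefficients: a unit moment at one end gives L/(3EI) there and L/(6EI) at the far end, so f₁₁ = f₂₂ = 4/EI and f₁₂ = f₂₁ = 2/EI.
Compatibility — zero rotation at each built-in end:
  4 M_A + 2 M_B = 479.2
  2 M_A + 4 M_B = 718.8
Solving the pair gives M_A = 39.94 kN·m and M_B = 159.7 kN·m (hogging).

M_B = 159.7 kN·m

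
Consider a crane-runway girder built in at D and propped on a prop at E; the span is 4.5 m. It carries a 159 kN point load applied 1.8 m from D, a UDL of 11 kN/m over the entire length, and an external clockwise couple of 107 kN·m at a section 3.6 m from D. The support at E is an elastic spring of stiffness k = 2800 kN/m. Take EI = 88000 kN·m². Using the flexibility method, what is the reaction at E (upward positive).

R_E = 42.21 kN

Release the roller at E. Primary structure: cantilever fixed at D.
Free-end deflection of the primary structure under the applied loading (downward +):
  point load 159 at a = 1.8: Pa²(3L − a)/(6EI) = 1005/EI
  UDL 11: wL⁴/(8EI) = 563.8/EI
  clockwise couple 107 at a = 3.6: M₀a(2L − a)/(2EI) = 1040/EI
  δ_0 = 2608/EI
Tip deflection under a unit load at E: L³/(3EI) = 30.38/EI.
With EI = 88000 kN·m²: δ_0 = 0.029641 m and δ_{EE} = 0.000345 m/kN.
Compatibility — the spring shortens by R_E/k under the reaction it provides: δ_0 − R_E·δ_{EE} = R_E/k. With 1/k = 0.000357 m/kN, R_E = δ_0 / (δ_{EE} + 1/k) = 0.029641 / (0.000345 + 0.000357) = 42.21 kN.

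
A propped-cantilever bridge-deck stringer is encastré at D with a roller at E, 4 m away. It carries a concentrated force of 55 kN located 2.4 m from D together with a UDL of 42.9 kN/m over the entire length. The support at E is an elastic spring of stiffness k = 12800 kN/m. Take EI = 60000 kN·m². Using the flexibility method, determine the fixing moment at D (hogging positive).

M_D = 186.2 kN·m

Choose R_E as the redundant. The primary structure is the cantilever fixed at D.
Downward deflection at the released point E due to the loads:
  point load 55 at a = 2.4: Pa²(3L − a)/(6EI) = 506.9/EI
  UDL 42.9: wL⁴/(8EI) = 1373/EI
  δ_0 = 1880/EI
Tip deflection under a unit load at E: L³/(3EI) = 21.33/EI.
With EI = 60000 kN·m²: δ_0 = 0.031328 m and δ_{EE} = 0.000356 m/kN.
Compatibility — the spring shortens by R_E/k under the reaction it provides: δ_0 − R_E·δ_{EE} = R_E/k. With 1/k = 0.000078 m/kN, R_E = δ_0 / (δ_{EE} + 1/k) = 0.031328 / (0.000356 + 0.000078) = 72.24 kN.
Moment equilibrium about D: M_D = Σ(load moments about D) − R_E·L = 475.2 − 72.24×4 = 186.2 kN·m.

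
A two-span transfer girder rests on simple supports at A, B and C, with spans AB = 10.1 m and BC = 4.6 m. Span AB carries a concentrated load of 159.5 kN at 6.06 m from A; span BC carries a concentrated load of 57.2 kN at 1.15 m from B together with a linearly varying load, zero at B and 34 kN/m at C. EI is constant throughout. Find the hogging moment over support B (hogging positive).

Release continuity at B by inserting a hinge; the redundant is the internal moment M_B. The primary structure is two simply-supported spans AB and BC.
Rotations at B on the released spans (each span's end-slope, ×1/EI):
  span AB: point load 159.5 at a = 6.06: Pab(L + a)/(6LEI) = 1041/EI
  span BC: point load 57.2 at a = 1.15: Pab(L + b)/(6LEI) = 66.19/EI
  span BC: triangular load, peak 34: 7w₀L³/(360EI) = 64.35/EI
  relative rotation θ_0 = (1041 + 130.5)/EI = 1172/EI
A unit hogging moment at B produces rotation L₁/(3EI) + L₂/(3EI) = 4.9/EI.
Compatibility: M_B·(L₁+L₂)/(3EI) = θ_0, giving M_B = 239.2 kN·m (hogging).

M_B = 239.2 kN·m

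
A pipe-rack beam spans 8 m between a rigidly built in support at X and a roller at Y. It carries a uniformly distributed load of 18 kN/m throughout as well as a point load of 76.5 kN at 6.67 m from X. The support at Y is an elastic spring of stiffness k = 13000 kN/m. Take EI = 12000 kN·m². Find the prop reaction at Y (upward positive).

Take the reaction at Y as the redundant and release it; the primary structure is a cantilever fixed at X.
Deflection at Y on the released cantilever, summing each load's contribution:
  UDL 18: wL⁴/(8EI) = 9216/EI
  point load 76.5 at a = 6.67: Pa²(3L − a)/(6EI) = 9830/EI
  δ_0 = 19046/EI
Flexibility coefficient — unit upward force at Y: δ_{YY} = L³/(3EI) = 170.7/EI.
With EI = 12000 kN·m²: δ_0 = 1.5872 m and δ_{YY} = 0.014222 m/kN.
Compatibility — the spring shortens by R_Y/k under the reaction it provides: δ_0 − R_Y·δ_{YY} = R_Y/k. With 1/k = 0.000077 m/kN, R_Y = δ_0 / (δ_{YY} + 1/k) = 1.5872 / (0.014222 + 0.000077) = 111 kN.

R_Y = 111 kN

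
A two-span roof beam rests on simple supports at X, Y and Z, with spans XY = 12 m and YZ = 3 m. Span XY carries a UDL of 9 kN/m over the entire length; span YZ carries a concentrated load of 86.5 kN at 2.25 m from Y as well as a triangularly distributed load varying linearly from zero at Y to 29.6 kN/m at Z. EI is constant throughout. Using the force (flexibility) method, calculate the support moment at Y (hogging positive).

Insert a hinge at Y; M_Y is the redundant, and each span becomes simply supported.
End slopes at the hinge Y, treating each span as simply supported:
  span XY: UDL 9: wL³/(24EI) = 648/EI
  span YZ: point load 86.5 at a = 2.25: Pab(L + b)/(6LEI) = 30.41/EI
  span YZ: triangular load, peak 29.6: 7w₀L³/(360EI) = 15.54/EI
  relative rotation θ_0 = (648 + 45.95)/EI = 694/EI
A unit hogging moment at Y produces rotation L₁/(3EI) + L₂/(3EI) = 5/EI.
Compatibility: M_Y·(L₁+L₂)/(3EI) = θ_0, giving M_Y = 138.8 kN·m (hogging).

M_Y = 138.8 kN·m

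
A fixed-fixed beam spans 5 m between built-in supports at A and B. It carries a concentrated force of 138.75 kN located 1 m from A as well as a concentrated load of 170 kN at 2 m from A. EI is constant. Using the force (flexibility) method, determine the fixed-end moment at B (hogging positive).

Release both end moments; the primary structure is a simply-supported span AB with redundants M_A and M_B.
Simple-span end rotations at A and B under the given loads:
  at A: point load 138.75 at a = 1: Pab(L + b)/(6LEI) = 166.5/EI
  at B: point load 138.75 at a = 1: Pab(L + a)/(6LEI) = 111/EI
  at A: point load 170 at a = 2: Pab(L + b)/(6LEI) = 272/EI
  at B: point load 170 at a = 2: Pab(L + a)/(6LEI) = 238/EI
  θ_A0 = 438.5/EI,  θ_B0 = 349/EI
Flexibility coefficients: a unit moment at one end gives L/(3EI) there and L/(6EI) at the far end, so f₁₁ = f₂₂ = 1.667/EI and f₁₂ = f₂₁ = 0.8333/EI.
Compatibility — zero rotation at each built-in end:
  1.667 M_A + 0.8333 M_B = 438.5
  0.8333 M_A + 1.667 M_B = 349
Solving the pair gives M_A = 211.2 kN·m and M_B = 103.8 kN·m (hogging).

M_B = 103.8 kN·m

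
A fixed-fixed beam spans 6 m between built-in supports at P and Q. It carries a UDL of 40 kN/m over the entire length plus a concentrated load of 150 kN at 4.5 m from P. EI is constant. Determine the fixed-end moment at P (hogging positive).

M_P = 162.2 kN·m

Take the two fixed-end moments M_P, M_Q as redundants; the released structure is the simple span PQ.
Simple-span end rotations at P and Q under the given loads:
  at P: UDL 40: wL³/(24EI) = 360/EI
  at Q: UDL 40: wL³/(24EI) = 360/EI
  at P: point load 150 at a = 4.5: Pab(L + b)/(6LEI) = 210.9/EI
  at Q: point load 150 at a = 4.5: Pab(L + a)/(6LEI) = 295.3/EI
  θ_P0 = 570.9/EI,  θ_Q0 = 655.3/EI
Flexibility coefficients: a unit moment at one end gives L/(3EI) there and L/(6EI) at the far end, so f₁₁ = f₂₂ = 2/EI and f₁₂ = f₂₁ = 1/EI.
Compatibility — zero rotation at each built-in end:
  2 M_P + 1 M_Q = 570.9
  1 M_P + 2 M_Q = 655.3
Solving the pair gives M_P = 162.2 kN·m and M_Q = 246.6 kN·m (hogging).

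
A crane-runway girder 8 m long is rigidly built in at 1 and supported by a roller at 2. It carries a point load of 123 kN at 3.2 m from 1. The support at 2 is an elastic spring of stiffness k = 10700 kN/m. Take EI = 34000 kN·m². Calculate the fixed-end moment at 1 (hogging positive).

M_1 = 192.7 kN·m

Release the roller at 2. Primary structure: cantilever fixed at 1.
Free-end deflection of the primary structure under the applied loading (downward +):
  point load 123 at a = 3.2: Pa²(3L − a)/(6EI) = 4366/EI
Flexibility coefficient — unit upward force at 2: δ_{22} = L³/(3EI) = 170.7/EI.
With EI = 34000 kN·m²: δ_0 = 0.12842 m and δ_{22} = 0.00502 m/kN.
Compatibility — the spring shortens by R_2/k under the reaction it provides: δ_0 − R_2·δ_{22} = R_2/k. With 1/k = 0.000093 m/kN, R_2 = δ_0 / (δ_{22} + 1/k) = 0.12842 / (0.00502 + 0.000093) = 25.12 kN.
Moment equilibrium about 1: M_1 = Σ(load moments about 1) − R_2·L = 393.6 − 25.12×8 = 192.7 kN·m.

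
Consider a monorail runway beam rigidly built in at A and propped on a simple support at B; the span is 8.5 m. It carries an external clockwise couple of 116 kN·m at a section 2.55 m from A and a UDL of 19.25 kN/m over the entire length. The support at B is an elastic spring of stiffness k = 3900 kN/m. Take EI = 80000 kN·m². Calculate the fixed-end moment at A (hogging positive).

Remove the prop at B; the released (primary) structure is a cantilever built in at A.
Primary-structure tip deflection at B by superposition:
  clockwise couple 116 at a = 2.55: M₀a(2L − a)/(2EI) = 2137/EI
  UDL 19.25: wL⁴/(8EI) = 12561/EI
  δ_0 = 14698/EI
Tip deflection under a unit load at B: L³/(3EI) = 204.7/EI.
With EI = 80000 kN·m²: δ_0 = 0.18372 m and δ_{BB} = 0.002559 m/kN.
Compatibility — the spring shortens by R_B/k under the reaction it provides: δ_0 − R_B·δ_{BB} = R_B/k. With 1/k = 0.000256 m/kN, R_B = δ_0 / (δ_{BB} + 1/k) = 0.18372 / (0.002559 + 0.000256) = 65.26 kN.
Moment equilibrium about A: M_A = Σ(load moments about A) − R_B·L = 811.4 − 65.26×8.5 = 256.7 kN·m.

M_A = 256.7 kN·m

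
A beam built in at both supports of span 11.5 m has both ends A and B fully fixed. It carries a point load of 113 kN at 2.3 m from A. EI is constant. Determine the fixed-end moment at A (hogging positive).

M_A = 166.3 kN·m

Release both end moments; the primary structure is a simply-supported span AB with redundants M_A and M_B.
Simple-span end rotations at A and B under the given loads:
  at A: point load 113 at a = 2.3: Pab(L + b)/(6LEI) = 717.3/EI
  at B: point load 113 at a = 2.3: Pab(L + a)/(6LEI) = 478.2/EI
  θ_A0 = 717.3/EI,  θ_B0 = 478.2/EI
Flexibility coefficients: a unit moment at one end gives L/(3EI) there and L/(6EI) at the far end, so f₁₁ = f₂₂ = 3.833/EI and f₁₂ = f₂₁ = 1.917/EI.
Compatibility — zero rotation at each built-in end:
  3.833 M_A + 1.917 M_B = 717.3
  1.917 M_A + 3.833 M_B = 478.2
Solving the pair gives M_A = 166.3 kN·m and M_B = 41.58 kN·m (hogging).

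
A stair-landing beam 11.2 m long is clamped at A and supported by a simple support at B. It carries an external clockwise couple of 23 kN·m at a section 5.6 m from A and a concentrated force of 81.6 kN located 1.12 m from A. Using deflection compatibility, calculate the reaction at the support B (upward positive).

R_B = 3.493 kN

Choose R_B as the redundant. The primary structure is the cantilever fixed at A.
Downward deflection at the released point B due to the loads:
  clockwise couple 23 at a = 5.6: M₀a(2L − a)/(2EI) = 1082/EI
  point load 81.6 at a = 1.12: Pa²(3L − a)/(6EI) = 554.1/EI
  δ_0 = 1636/EI
Flexibility coefficient — unit upward force at B: δ_{BB} = L³/(3EI) = 468.3/EI.
The prop prevents deflection at B: R_B = δ_0/δ_{BB} = 1636/468.3 = 3.493 kN.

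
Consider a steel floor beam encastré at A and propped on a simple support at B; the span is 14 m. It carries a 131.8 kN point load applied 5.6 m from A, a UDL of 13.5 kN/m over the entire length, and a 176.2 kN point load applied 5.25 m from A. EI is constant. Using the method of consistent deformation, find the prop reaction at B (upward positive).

R_B = 130.8 kN

Release the roller at B. Primary structure: cantilever fixed at A.
Downward deflection at the released point B due to the loads:
  point load 131.8 at a = 5.6: Pa²(3L − a)/(6EI) = 25075/EI
  UDL 13.5: wL⁴/(8EI) = 64827/EI
  point load 176.2 at a = 5.25: Pa²(3L − a)/(6EI) = 29746/EI
  δ_0 = 119648/EI
Flexibility coefficient — unit upward force at B: δ_{BB} = L³/(3EI) = 914.7/EI.
The prop prevents deflection at B: R_B = δ_0/δ_{BB} = 119648/914.7 = 130.8 kN.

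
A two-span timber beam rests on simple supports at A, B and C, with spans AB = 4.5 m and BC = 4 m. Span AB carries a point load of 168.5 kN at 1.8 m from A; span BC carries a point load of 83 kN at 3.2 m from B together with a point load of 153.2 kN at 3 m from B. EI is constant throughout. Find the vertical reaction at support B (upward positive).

R_B = 177.2 kN

Release continuity at B by inserting a hinge; the redundant is the internal moment M_B. The primary structure is two simply-supported spans AB and BC.
Rotations at B on the released spans (each span's end-slope, ×1/EI):
  span AB: point load 168.5 at a = 1.8: Pab(L + a)/(6LEI) = 191.1/EI
  span BC: point load 83 at a = 3.2: Pab(L + b)/(6LEI) = 42.5/EI
  span BC: point load 153.2 at a = 3: Pab(L + b)/(6LEI) = 95.75/EI
  relative rotation θ_0 = (191.1 + 138.2)/EI = 329.3/EI
A unit hogging moment at B produces rotation L₁/(3EI) + L₂/(3EI) = 2.833/EI.
Slope continuity at B: θ_0 = M_B·2.833/EI, so M_B = 329.3/2.833 = 116.2 kN·m (hogging).
Span AB, ΣM about A with M_B applied at B: R_B^{AB}·4.5 = 303.3 + 116.2, so R_B^{AB} = 93.23 kN and R_A = 168.5 − 93.23 = 75.27 kN.
Span BC, ΣM about C: R_B^{BC}·4 = 219.6 + 116.2, so R_B^{BC} = 83.96 kN and R_C = 236.2 − 83.96 = 152.2 kN.
R_B = 93.23 + 83.96 = 177.2 kN.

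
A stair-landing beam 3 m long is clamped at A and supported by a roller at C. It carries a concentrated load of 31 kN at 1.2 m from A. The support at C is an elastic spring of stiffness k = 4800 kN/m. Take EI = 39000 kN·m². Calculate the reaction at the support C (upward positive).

R_C = 3.389 kN

Take the reaction at C as the redundant and release it; the primary structure is a cantilever fixed at A.
Downward deflection at the released point C due to the loads:
  point load 31 at a = 1.2: Pa²(3L − a)/(6EI) = 58.03/EI
Tip deflection under a unit load at C: L³/(3EI) = 9/EI.
With EI = 39000 kN·m²: δ_0 = 0.001488 m and δ_{CC} = 0.000231 m/kN.
Compatibility — the spring shortens by R_C/k under the reaction it provides: δ_0 − R_C·δ_{CC} = R_C/k. With 1/k = 0.000208 m/kN, R_C = δ_0 / (δ_{CC} + 1/k) = 0.001488 / (0.000231 + 0.000208) = 3.389 kN.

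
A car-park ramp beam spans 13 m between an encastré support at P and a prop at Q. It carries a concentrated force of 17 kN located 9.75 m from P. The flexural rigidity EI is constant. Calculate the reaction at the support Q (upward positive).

Choose R_Q as the redundant. The primary structure is the cantilever fixed at P.
Primary-structure tip deflection at Q by superposition:
  point load 17 at a = 9.75: Pa²(3L − a)/(6EI) = 7878/EI
Flexibility coefficient — unit upward force at Q: δ_{QQ} = L³/(3EI) = 732.3/EI.
Compatibility at Q: δ_0 − R_Q·δ_{QQ} = 0, so R_Q = 7878/732.3 = 10.76 kN.

R_Q = 10.76 kN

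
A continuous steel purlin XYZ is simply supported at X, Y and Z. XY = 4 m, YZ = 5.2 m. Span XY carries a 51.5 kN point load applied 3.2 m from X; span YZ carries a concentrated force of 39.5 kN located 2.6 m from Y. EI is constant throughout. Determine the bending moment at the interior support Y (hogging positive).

Release continuity at Y by inserting a hinge; the redundant is the internal moment M_Y. The primary structure is two simply-supported spans XY and YZ.
Rotations at Y on the released spans (each span's end-slope, ×1/EI):
  span XY: point load 51.5 at a = 3.2: Pab(L + a)/(6LEI) = 39.55/EI
  span YZ: point load 39.5 at a = 2.6: Pab(L + b)/(6LEI) = 66.75/EI
  relative rotation θ_0 = (39.55 + 66.75)/EI = 106.3/EI
A unit hogging moment at Y produces rotation L₁/(3EI) + L₂/(3EI) = 3.067/EI.
Slope continuity at Y: θ_0 = M_Y·3.067/EI, so M_Y = 106.3/3.067 = 34.67 kN·m (hogging).

M_Y = 34.67 kN·m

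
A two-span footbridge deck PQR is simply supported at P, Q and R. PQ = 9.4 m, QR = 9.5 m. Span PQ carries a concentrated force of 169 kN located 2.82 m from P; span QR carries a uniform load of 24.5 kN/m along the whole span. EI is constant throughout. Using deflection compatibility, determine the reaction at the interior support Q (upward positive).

R_Q = 219.3 kN

Insert a hinge at Q; M_Q is the redundant, and each span becomes simply supported.
Rotations at Q on the released spans (each span's end-slope, ×1/EI):
  span PQ: point load 169 at a = 2.82: Pab(L + a)/(6LEI) = 679.4/EI
  span QR: UDL 24.5: wL³/(24EI) = 875.2/EI
  relative rotation θ_0 = (679.4 + 875.2)/EI = 1555/EI
A unit hogging moment at Q produces rotation L₁/(3EI) + L₂/(3EI) = 6.3/EI.
Compatibility: M_Q·(L₁+L₂)/(3EI) = θ_0, giving M_Q = 246.8 kN·m (hogging).
Span PQ, ΣM about P with M_Q applied at Q: R_Q^{PQ}·9.4 = 476.6 + 246.8, so R_Q^{PQ} = 76.95 kN and R_P = 169 − 76.95 = 92.05 kN.
Span QR, ΣM about R: R_Q^{QR}·9.5 = 1106 + 246.8, so R_Q^{QR} = 142.4 kN and R_R = 232.8 − 142.4 = 90.4 kN.
R_Q = 76.95 + 142.4 = 219.3 kN.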